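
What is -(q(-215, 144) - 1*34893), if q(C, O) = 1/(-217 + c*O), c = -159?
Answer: 806481910/23113 ≈ 34893.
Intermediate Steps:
q(C, O) = 1/(-217 - 159*O)
-(q(-215, 144) - 1*34893) = -(1/(-217 - 159*144) - 1*34893) = -(1/(-217 - 22896) - 34893) = -(1/(-23113) - 34893) = -(-1/23113 - 34893) = -1*(-806481910/23113) = 806481910/23113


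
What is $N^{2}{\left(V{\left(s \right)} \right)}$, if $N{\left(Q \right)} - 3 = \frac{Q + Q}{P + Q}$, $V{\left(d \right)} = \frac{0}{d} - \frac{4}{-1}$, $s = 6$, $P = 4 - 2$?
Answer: $\frac{169}{9} \approx 18.778$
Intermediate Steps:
$P = 2$ ($P = 4 - 2 = 2$)
$V{\left(d \right)} = 4$ ($V{\left(d \right)} = 0 - -4 = 0 + 4 = 4$)
$N{\left(Q \right)} = 3 + \frac{2 Q}{2 + Q}$ ($N{\left(Q \right)} = 3 + \frac{Q + Q}{2 + Q} = 3 + \frac{2 Q}{2 + Q}$)
$N^{2}{\left(V{\left(s \right)} \right)} = \left(\frac{6 + 5 \cdot 4}{2 + 4}\right)^{2} = \left(\frac{6 + 20}{6}\right)^{2} = \left(\frac{1}{6} \cdot 26\right)^{2} = \left(\frac{13}{3}\right)^{2} = \frac{169}{9}$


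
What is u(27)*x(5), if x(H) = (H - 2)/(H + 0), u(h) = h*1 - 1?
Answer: 78/5 ≈ 15.600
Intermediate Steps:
u(h) = -1 + h (u(h) = h - 1 = -1 + h)
x(H) = (-2 + H)/H
u(27)*x(5) = (-1 + 27)*((-2 + 5)/5) = 26*((1/5)*3) = 26*(3/5) = 78/5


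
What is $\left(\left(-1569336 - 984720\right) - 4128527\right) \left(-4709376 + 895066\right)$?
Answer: $25489443162730$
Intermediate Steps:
$\left(\left(-1569336 - 984720\right) - 4128527\right) \left(-4709376 + 895066\right) = \left(\left(-1569336 - 984720\right) - 4128527\right) \left(-3814310\right) = \left(-2554056 - 4128527\right) \left(-3814310\right) = \left(-6682583\right) \left(-3814310\right) = 25489443162730$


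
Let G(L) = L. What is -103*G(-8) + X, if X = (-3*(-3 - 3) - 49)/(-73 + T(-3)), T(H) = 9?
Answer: 52767/64 ≈ 824.48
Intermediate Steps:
X = 31/64 (X = (-3*(-3 - 3) - 49)/(-73 + 9) = (-3*(-6) - 49)/(-64) = (18 - 49)*(-1/64) = -31*(-1/64) = 31/64 ≈ 0.48438)
-103*G(-8) + X = -103*(-8) + 31/64 = 824 + 31/64 = 52767/64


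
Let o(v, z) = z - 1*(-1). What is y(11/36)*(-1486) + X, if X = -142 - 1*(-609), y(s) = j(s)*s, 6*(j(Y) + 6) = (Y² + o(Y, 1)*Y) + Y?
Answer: 435986087/139968 ≈ 3114.9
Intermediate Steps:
o(v, z) = 1 + z (o(v, z) = z + 1 = 1 + z)
j(Y) = -6 + Y/2 + Y²/6 (j(Y) = -6 + ((Y² + (1 + 1)*Y) + Y)/6 = -6 + ((Y² + 2*Y) + Y)/6 = -6 + (Y² + 3*Y)/6 = -6 + (Y/2 + Y²/6) = -6 + Y/2 + Y²/6)
y(s) = s*(-6 + s/2 + s²/6) (y(s) = (-6 + s/2 + s²/6)*s = s*(-6 + s/2 + s²/6))
X = 467 (X = -142 + 609 = 467)
y(11/36)*(-1486) + X = ((11/36)*(-36 + (11/36)² + 3*(11/36))/6)*(-1486) + 467 = ((11*(1/36))*(-36 + (11*(1/36))² + 3*(11*(1/36)))/6)*(-1486) + 467 = ((⅙)*(11/36)*(-36 + (11/36)² + 3*(11/36)))*(-1486) + 467 = ((⅙)*(11/36)*(-36 + 121/1296 + 11/12))*(-1486) + 467 = ((⅙)*(11/36)*(-45347/1296))*(-1486) + 467 = -498817/279936*(-1486) + 467 = 370621031/139968 + 467 = 435986087/139968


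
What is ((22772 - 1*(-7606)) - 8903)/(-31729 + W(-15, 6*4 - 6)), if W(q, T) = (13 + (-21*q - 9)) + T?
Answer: -21475/31392 ≈ -0.68409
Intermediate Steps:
W(q, T) = 4 + T - 21*q (W(q, T) = (13 + (-9 - 21*q)) + T = (4 - 21*q) + T = 4 + T - 21*q)
((22772 - 1*(-7606)) - 8903)/(-31729 + W(-15, 6*4 - 6)) = ((22772 - 1*(-7606)) - 8903)/(-31729 + (4 + (6*4 - 6) - 21*(-15))) = ((22772 + 7606) - 8903)/(-31729 + (4 + (24 - 6) + 315)) = (30378 - 8903)/(-31729 + (4 + 18 + 315)) = 21475/(-31729 + 337) = 21475/(-31392) = 21475*(-1/31392) = -21475/31392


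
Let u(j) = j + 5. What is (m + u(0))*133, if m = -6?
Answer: -133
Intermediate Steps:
u(j) = 5 + j
(m + u(0))*133 = (-6 + (5 + 0))*133 = (-6 + 5)*133 = -1*133 = -133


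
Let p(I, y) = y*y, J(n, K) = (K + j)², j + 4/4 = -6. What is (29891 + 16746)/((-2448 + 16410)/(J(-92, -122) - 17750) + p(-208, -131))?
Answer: 51720433/19017587 ≈ 2.7196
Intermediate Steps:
j = -7 (j = -1 - 6 = -7)
J(n, K) = (-7 + K)² (J(n, K) = (K - 7)² = (-7 + K)²)
p(I, y) = y²
(29891 + 16746)/((-2448 + 16410)/(J(-92, -122) - 17750) + p(-208, -131)) = (29891 + 16746)/((-2448 + 16410)/((-7 - 122)² - 17750) + (-131)²) = 46637/(13962/((-129)² - 17750) + 17161) = 46637/(13962/(16641 - 17750) + 17161) = 46637/(13962/(-1109) + 17161) = 46637/(13962*(-1/1109) + 17161) = 46637/(-13962/1109 + 17161) = 46637/(19017587/1109) = 46637*(1109/19017587) = 51720433/19017587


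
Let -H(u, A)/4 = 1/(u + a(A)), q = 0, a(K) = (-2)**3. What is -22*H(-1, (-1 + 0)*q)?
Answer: -88/9 ≈ -9.7778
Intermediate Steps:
a(K) = -8
H(u, A) = -4/(-8 + u) (H(u, A) = -4/(u - 8) = -4/(-8 + u))
-22*H(-1, (-1 + 0)*q) = -(-88)/(-8 - 1) = -(-88)/(-9) = -(-88)*(-1)/9 = -22*4/9 = -88/9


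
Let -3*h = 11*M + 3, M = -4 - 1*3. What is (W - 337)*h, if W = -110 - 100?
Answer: -40478/3 ≈ -13493.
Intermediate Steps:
M = -7 (M = -4 - 3 = -7)
h = 74/3 (h = -(11*(-7) + 3)/3 = -(-77 + 3)/3 = -1/3*(-74) = 74/3 ≈ 24.667)
W = -210
(W - 337)*h = (-210 - 337)*(74/3) = -547*74/3 = -40478/3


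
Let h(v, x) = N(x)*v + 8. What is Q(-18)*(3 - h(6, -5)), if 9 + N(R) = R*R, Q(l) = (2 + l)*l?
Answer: -29088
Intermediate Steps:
Q(l) = l*(2 + l)
N(R) = -9 + R² (N(R) = -9 + R*R = -9 + R²)
h(v, x) = 8 + v*(-9 + x²) (h(v, x) = (-9 + x²)*v + 8 = v*(-9 + x²) + 8 = 8 + v*(-9 + x²))
Q(-18)*(3 - h(6, -5)) = (-18*(2 - 18))*(3 - (8 + 6*(-9 + (-5)²))) = (-18*(-16))*(3 - (8 + 6*(-9 + 25))) = 288*(3 - (8 + 6*16)) = 288*(3 - (8 + 96)) = 288*(3 - 1*104) = 288*(3 - 104) = 288*(-101) = -29088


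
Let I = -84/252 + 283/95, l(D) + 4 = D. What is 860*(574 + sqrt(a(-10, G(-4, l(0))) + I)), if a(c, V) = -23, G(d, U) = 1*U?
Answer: 493640 + 172*I*sqrt(1653285)/57 ≈ 4.9364e+5 + 3880.0*I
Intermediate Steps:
l(D) = -4 + D
G(d, U) = U
I = 754/285 (I = -84*1/252 + 283*(1/95) = -1/3 + 283/95 = 754/285 ≈ 2.6456)
860*(574 + sqrt(a(-10, G(-4, l(0))) + I)) = 860*(574 + sqrt(-23 + 754/285)) = 860*(574 + sqrt(-5801/285)) = 860*(574 + I*sqrt(1653285)/285) = 493640 + 172*I*sqrt(1653285)/57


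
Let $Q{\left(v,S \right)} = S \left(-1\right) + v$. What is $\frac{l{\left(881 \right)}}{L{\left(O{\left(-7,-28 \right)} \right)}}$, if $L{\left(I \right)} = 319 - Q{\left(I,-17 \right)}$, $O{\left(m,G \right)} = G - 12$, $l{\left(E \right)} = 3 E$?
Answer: $\frac{881}{114} \approx 7.7281$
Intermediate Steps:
$Q{\left(v,S \right)} = v - S$ ($Q{\left(v,S \right)} = - S + v = v - S$)
$O{\left(m,G \right)} = -12 + G$ ($O{\left(m,G \right)} = G - 12 = -12 + G$)
$L{\left(I \right)} = 302 - I$ ($L{\left(I \right)} = 319 - \left(I - -17\right) = 319 - \left(I + 17\right) = 319 - \left(17 + I\right) = 302 - I$)
$\frac{l{\left(881 \right)}}{L{\left(O{\left(-7,-28 \right)} \right)}} = \frac{3 \cdot 881}{302 - \left(-12 - 28\right)} = \frac{2643}{302 - -40} = \frac{2643}{302 + 40} = \frac{2643}{342} = 2643 \cdot \frac{1}{342} = \frac{881}{114}$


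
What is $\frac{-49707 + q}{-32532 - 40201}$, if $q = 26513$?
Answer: $\frac{23194}{72733} \approx 0.31889$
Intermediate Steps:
$\frac{-49707 + q}{-32532 - 40201} = \frac{-49707 + 26513}{-32532 - 40201} = - \frac{23194}{-72733} = \left(-23194\right) \left(- \frac{1}{72733}\right) = \frac{23194}{72733}$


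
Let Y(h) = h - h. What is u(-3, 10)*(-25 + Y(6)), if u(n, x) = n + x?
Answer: -175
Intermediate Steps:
Y(h) = 0
u(-3, 10)*(-25 + Y(6)) = (-3 + 10)*(-25 + 0) = 7*(-25) = -175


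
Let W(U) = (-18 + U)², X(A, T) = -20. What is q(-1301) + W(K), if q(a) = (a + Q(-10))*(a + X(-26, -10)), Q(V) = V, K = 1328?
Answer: 3447931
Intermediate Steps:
q(a) = (-20 + a)*(-10 + a) (q(a) = (a - 10)*(a - 20) = (-10 + a)*(-20 + a) = (-20 + a)*(-10 + a))
q(-1301) + W(K) = (200 + (-1301)² - 30*(-1301)) + (-18 + 1328)² = (200 + 1692601 + 39030) + 1310² = 1731831 + 1716100 = 3447931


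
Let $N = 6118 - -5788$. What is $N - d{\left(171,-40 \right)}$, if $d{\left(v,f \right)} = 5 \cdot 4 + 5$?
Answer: $11881$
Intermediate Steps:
$d{\left(v,f \right)} = 25$ ($d{\left(v,f \right)} = 20 + 5 = 25$)
$N = 11906$ ($N = 6118 + 5788 = 11906$)
$N - d{\left(171,-40 \right)} = 11906 - 25 = 11881$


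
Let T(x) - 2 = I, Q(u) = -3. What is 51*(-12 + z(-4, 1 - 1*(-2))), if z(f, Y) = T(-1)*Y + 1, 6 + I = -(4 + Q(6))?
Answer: -1326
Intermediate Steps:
I = -7 (I = -6 - (4 - 3) = -6 - 1*1 = -6 - 1 = -7)
T(x) = -5 (T(x) = 2 - 7 = -5)
z(f, Y) = 1 - 5*Y (z(f, Y) = -5*Y + 1 = 1 - 5*Y)
51*(-12 + z(-4, 1 - 1*(-2))) = 51*(-12 + (1 - 5*(1 - 1*(-2)))) = 51*(-12 + (1 - 5*(1 + 2))) = 51*(-12 + (1 - 5*3)) = 51*(-12 + (1 - 15)) = 51*(-12 - 14) = 51*(-26) = -1326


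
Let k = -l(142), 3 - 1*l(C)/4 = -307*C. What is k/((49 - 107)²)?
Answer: -43597/841 ≈ -51.839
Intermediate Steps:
l(C) = 12 + 1228*C (l(C) = 12 - (-1228)/(1/C) = 12 - (-1228)*C = 12 + 1228*C)
k = -174388 (k = -(12 + 1228*142) = -(12 + 174376) = -1*174388 = -174388)
k/((49 - 107)²) = -174388/(49 - 107)² = -174388/((-58)²) = -174388/3364 = -174388*1/3364 = -43597/841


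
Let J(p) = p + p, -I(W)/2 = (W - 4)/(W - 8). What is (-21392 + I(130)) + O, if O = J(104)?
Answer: -1292350/61 ≈ -21186.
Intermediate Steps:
I(W) = -2*(-4 + W)/(-8 + W) (I(W) = -2*(W - 4)/(W - 8) = -2*(-4 + W)/(-8 + W))
J(p) = 2*p
O = 208 (O = 2*104 = 208)
(-21392 + I(130)) + O = (-21392 + 2*(4 - 1*130)/(-8 + 130)) + 208 = (-21392 + 2*(4 - 130)/122) + 208 = (-21392 + 2*(1/122)*(-126)) + 208 = (-21392 - 126/61) + 208 = -1305038/61 + 208 = -1292350/61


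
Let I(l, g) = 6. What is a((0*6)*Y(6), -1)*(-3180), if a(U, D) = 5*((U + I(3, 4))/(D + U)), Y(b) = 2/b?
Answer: 95400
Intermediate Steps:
a(U, D) = 5*(6 + U)/(D + U) (a(U, D) = 5*((U + 6)/(D + U)) = 5*((6 + U)/(D + U)) = 5*(6 + U)/(D + U))
a((0*6)*Y(6), -1)*(-3180) = (5*(6 + (0*6)*(2/6))/(-1 + (0*6)*(2/6)))*(-3180) = (5*(6 + 0*(2*(⅙)))/(-1 + 0*(2*(⅙))))*(-3180) = (5*(6 + 0*(⅓))/(-1 + 0*(⅓)))*(-3180) = (5*(6 + 0)/(-1 + 0))*(-3180) = (5*6/(-1))*(-3180) = (5*(-1)*6)*(-3180) = -30*(-3180) = 95400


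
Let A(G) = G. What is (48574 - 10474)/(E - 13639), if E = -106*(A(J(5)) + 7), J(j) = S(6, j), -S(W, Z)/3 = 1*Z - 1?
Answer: -38100/13109 ≈ -2.9064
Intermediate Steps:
S(W, Z) = 3 - 3*Z (S(W, Z) = -3*(1*Z - 1) = -3*(Z - 1) = -3*(-1 + Z) = 3 - 3*Z)
J(j) = 3 - 3*j
E = 530 (E = -106*((3 - 3*5) + 7) = -106*((3 - 15) + 7) = -106*(-12 + 7) = -106*(-5) = 530)
(48574 - 10474)/(E - 13639) = (48574 - 10474)/(530 - 13639) = 38100/(-13109) = 38100*(-1/13109) = -38100/13109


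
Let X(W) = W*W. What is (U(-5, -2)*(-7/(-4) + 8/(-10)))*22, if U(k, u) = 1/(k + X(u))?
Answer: -209/10 ≈ -20.900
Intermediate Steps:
X(W) = W²
U(k, u) = 1/(k + u²)
(U(-5, -2)*(-7/(-4) + 8/(-10)))*22 = ((-7/(-4) + 8/(-10))/(-5 + (-2)²))*22 = ((-7*(-¼) + 8*(-⅒))/(-5 + 4))*22 = ((7/4 - ⅘)/(-1))*22 = -1*19/20*22 = -19/20*22 = -209/10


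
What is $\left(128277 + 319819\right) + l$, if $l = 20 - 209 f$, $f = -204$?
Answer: $490752$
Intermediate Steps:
$l = 42656$ ($l = 20 - -42636 = 20 + 42636 = 42656$)
$\left(128277 + 319819\right) + l = \left(128277 + 319819\right) + 42656 = 448096 + 42656 = 490752$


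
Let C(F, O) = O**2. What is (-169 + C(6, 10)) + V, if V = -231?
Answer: -300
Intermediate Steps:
(-169 + C(6, 10)) + V = (-169 + 10**2) - 231 = (-169 + 100) - 231 = -69 - 231 = -300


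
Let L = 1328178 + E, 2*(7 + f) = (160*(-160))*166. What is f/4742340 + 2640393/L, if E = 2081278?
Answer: 439767113719/1347399963920 ≈ 0.32638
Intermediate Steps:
f = -2124807 (f = -7 + ((160*(-160))*166)/2 = -7 + (-25600*166)/2 = -7 + (½)*(-4249600) = -7 - 2124800 = -2124807)
L = 3409456 (L = 1328178 + 2081278 = 3409456)
f/4742340 + 2640393/L = -2124807/4742340 + 2640393/3409456 = -2124807*1/4742340 + 2640393*(1/3409456) = -708269/1580780 + 2640393/3409456 = 439767113719/1347399963920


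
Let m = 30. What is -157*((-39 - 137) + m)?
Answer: 22922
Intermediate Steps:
-157*((-39 - 137) + m) = -157*((-39 - 137) + 30) = -157*(-176 + 30) = -157*(-146) = 22922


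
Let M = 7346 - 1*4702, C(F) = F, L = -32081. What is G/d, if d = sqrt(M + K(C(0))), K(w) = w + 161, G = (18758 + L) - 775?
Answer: -14098*sqrt(2805)/2805 ≈ -266.19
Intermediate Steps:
G = -14098 (G = (18758 - 32081) - 775 = -13323 - 775 = -14098)
K(w) = 161 + w
M = 2644 (M = 7346 - 4702 = 2644)
d = sqrt(2805) (d = sqrt(2644 + (161 + 0)) = sqrt(2644 + 161) = sqrt(2805) ≈ 52.962)
G/d = -14098*sqrt(2805)/2805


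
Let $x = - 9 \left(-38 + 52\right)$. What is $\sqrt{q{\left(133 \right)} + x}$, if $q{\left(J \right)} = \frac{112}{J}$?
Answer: $\frac{i \sqrt{45182}}{19} \approx 11.187 i$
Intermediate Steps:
$x = -126$ ($x = \left(-9\right) 14 = -126$)
$\sqrt{q{\left(133 \right)} + x} = \sqrt{\frac{112}{133} - 126} = \sqrt{112 \cdot \frac{1}{133} - 126} = \sqrt{\frac{16}{19} - 126} = \sqrt{- \frac{2378}{19}} = \frac{i \sqrt{45182}}{19}$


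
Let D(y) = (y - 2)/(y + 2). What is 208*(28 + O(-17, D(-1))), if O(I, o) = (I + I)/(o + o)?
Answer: 21008/3 ≈ 7002.7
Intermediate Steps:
D(y) = (-2 + y)/(2 + y)
O(I, o) = I/o (O(I, o) = (2*I)/((2*o)) = (2*I)*(1/(2*o)) = I/o)
208*(28 + O(-17, D(-1))) = 208*(28 - 17*(2 - 1)/(-2 - 1)) = 208*(28 - 17/(-3/1)) = 208*(28 - 17/(1*(-3))) = 208*(28 - 17/(-3)) = 208*(28 - 17*(-⅓)) = 208*(28 + 17/3) = 208*(101/3) = 21008/3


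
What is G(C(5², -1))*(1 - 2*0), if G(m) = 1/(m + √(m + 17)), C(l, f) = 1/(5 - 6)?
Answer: ⅓ ≈ 0.33333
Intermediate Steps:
C(l, f) = -1 (C(l, f) = 1/(-1) = -1)
G(m) = 1/(m + √(17 + m))
G(C(5², -1))*(1 - 2*0) = (1 - 2*0)/(-1 + √(17 - 1)) = (1 + 0)/(-1 + √16) = 1/(-1 + 4) = 1/3 = (⅓)*1 = ⅓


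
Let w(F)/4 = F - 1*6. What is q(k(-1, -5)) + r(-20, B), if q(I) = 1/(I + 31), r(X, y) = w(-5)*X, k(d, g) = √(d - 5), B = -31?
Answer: 850991/967 - I*√6/967 ≈ 880.03 - 0.0025331*I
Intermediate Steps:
w(F) = -24 + 4*F (w(F) = 4*(F - 1*6) = 4*(F - 6) = 4*(-6 + F) = -24 + 4*F)
k(d, g) = √(-5 + d)
r(X, y) = -44*X (r(X, y) = (-24 + 4*(-5))*X = (-24 - 20)*X = -44*X)
q(I) = 1/(31 + I)
q(k(-1, -5)) + r(-20, B) = 1/(31 + √(-5 - 1)) - 44*(-20) = 1/(31 + √(-6)) + 880 = 1/(31 + I*√6) + 880 = 880 + 1/(31 + I*√6)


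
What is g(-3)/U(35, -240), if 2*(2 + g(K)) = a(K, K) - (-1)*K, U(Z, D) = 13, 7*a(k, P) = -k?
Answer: -23/91 ≈ -0.25275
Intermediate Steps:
a(k, P) = -k/7 (a(k, P) = (-k)/7 = -k/7)
g(K) = -2 + 3*K/7 (g(K) = -2 + (-K/7 - (-1)*K)/2 = -2 + (-K/7 + K)/2 = -2 + (6*K/7)/2 = -2 + 3*K/7)
g(-3)/U(35, -240) = (-2 + (3/7)*(-3))/13 = (-2 - 9/7)*(1/13) = -23/7*1/13 = -23/91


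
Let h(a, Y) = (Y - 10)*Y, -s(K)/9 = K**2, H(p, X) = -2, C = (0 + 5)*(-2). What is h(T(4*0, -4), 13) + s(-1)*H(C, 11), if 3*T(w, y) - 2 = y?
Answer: 57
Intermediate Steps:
C = -10 (C = 5*(-2) = -10)
T(w, y) = 2/3 + y/3
s(K) = -9*K**2
h(a, Y) = Y*(-10 + Y) (h(a, Y) = (-10 + Y)*Y = Y*(-10 + Y))
h(T(4*0, -4), 13) + s(-1)*H(C, 11) = 13*(-10 + 13) - 9*(-1)**2*(-2) = 13*3 - 9*1*(-2) = 39 - 9*(-2) = 39 + 18 = 57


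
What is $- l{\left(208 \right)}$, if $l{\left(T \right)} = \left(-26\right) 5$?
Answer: $130$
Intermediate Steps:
$l{\left(T \right)} = -130$
$- l{\left(208 \right)} = \left(-1\right) \left(-130\right) = 130$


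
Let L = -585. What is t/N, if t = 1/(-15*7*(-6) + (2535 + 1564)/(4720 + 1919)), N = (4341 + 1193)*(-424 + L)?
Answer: -6639/23377547482214 ≈ -2.8399e-10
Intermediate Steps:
N = -5583806 (N = (4341 + 1193)*(-424 - 585) = 5534*(-1009) = -5583806)
t = 6639/4186669 (t = 1/(-105*(-6) + 4099/6639) = 1/(630 + 4099*(1/6639)) = 1/(630 + 4099/6639) = 1/(4186669/6639) = 6639/4186669 ≈ 0.0015857)
t/N = (6639/4186669)/(-5583806) = (6639/4186669)*(-1/5583806) = -6639/23377547482214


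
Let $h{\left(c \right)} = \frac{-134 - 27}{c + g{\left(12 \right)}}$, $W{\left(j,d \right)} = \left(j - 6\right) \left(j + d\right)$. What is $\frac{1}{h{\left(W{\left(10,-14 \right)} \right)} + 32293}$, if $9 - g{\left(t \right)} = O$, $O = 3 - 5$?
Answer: $\frac{5}{161626} \approx 3.0936 \cdot 10^{-5}$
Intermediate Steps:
$O = -2$ ($O = 3 - 5 = -2$)
$g{\left(t \right)} = 11$ ($g{\left(t \right)} = 9 - -2 = 9 + 2 = 11$)
$W{\left(j,d \right)} = \left(-6 + j\right) \left(d + j\right)$
$h{\left(c \right)} = - \frac{161}{11 + c}$ ($h{\left(c \right)} = \frac{-134 - 27}{c + 11} = - \frac{161}{11 + c}$)
$\frac{1}{h{\left(W{\left(10,-14 \right)} \right)} + 32293} = \frac{1}{- \frac{161}{11 - \left(116 - 100\right)} + 32293} = \frac{1}{- \frac{161}{11 + \left(100 + 84 - 60 - 140\right)} + 32293} = \frac{1}{- \frac{161}{11 - 16} + 32293} = \frac{1}{- \frac{161}{-5} + 32293} = \frac{1}{\left(-161\right) \left(- \frac{1}{5}\right) + 32293} = \frac{1}{\frac{161}{5} + 32293} = \frac{1}{\frac{161626}{5}} = \frac{5}{161626}$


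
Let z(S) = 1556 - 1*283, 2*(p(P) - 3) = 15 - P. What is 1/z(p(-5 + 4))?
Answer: 1/1273 ≈ 0.00078555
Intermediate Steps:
p(P) = 21/2 - P/2 (p(P) = 3 + (15 - P)/2 = 3 + (15/2 - P/2) = 21/2 - P/2)
z(S) = 1273 (z(S) = 1556 - 283 = 1273)
1/z(p(-5 + 4)) = 1/1273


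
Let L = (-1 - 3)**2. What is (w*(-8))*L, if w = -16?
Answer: 2048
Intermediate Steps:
L = 16 (L = (-4)**2 = 16)
(w*(-8))*L = -16*(-8)*16 = 128*16 = 2048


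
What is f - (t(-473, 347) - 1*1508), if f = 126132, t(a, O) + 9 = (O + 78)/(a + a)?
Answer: 120756379/946 ≈ 1.2765e+5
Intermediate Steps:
t(a, O) = -9 + (78 + O)/(2*a) (t(a, O) = -9 + (O + 78)/(a + a) = -9 + (78 + O)/((2*a)) = -9 + (78 + O)*(1/(2*a)) = -9 + (78 + O)/(2*a))
f - (t(-473, 347) - 1*1508) = 126132 - ((½)*(78 + 347 - 18*(-473))/(-473) - 1*1508) = 126132 - ((½)*(-1/473)*(78 + 347 + 8514) - 1508) = 126132 - ((½)*(-1/473)*8939 - 1508) = 126132 - (-8939/946 - 1508) = 126132 - 1*(-1435507/946) = 126132 + 1435507/946 = 120756379/946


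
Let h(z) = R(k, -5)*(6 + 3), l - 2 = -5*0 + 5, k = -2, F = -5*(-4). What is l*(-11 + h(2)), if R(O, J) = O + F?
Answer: 1057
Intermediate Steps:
F = 20
R(O, J) = 20 + O (R(O, J) = O + 20 = 20 + O)
l = 7 (l = 2 + (-5*0 + 5) = 2 + (0 + 5) = 2 + 5 = 7)
h(z) = 162 (h(z) = (20 - 2)*(6 + 3) = 18*9 = 162)
l*(-11 + h(2)) = 7*(-11 + 162) = 7*151 = 1057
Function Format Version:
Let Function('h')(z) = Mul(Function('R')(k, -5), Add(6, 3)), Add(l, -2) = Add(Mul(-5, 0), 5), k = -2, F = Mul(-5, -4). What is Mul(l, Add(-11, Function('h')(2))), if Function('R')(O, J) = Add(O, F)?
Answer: 1057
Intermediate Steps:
F = 20
Function('R')(O, J) = Add(20, O) (Function('R')(O, J) = Add(O, 20) = Add(20, O))
l = 7 (l = Add(2, Add(Mul(-5, 0), 5)) = Add(2, Add(0, 5)) = Add(2, 5) = 7)
Function('h')(z) = 162 (Function('h')(z) = Mul(Add(20, -2), Add(6, 3)) = Mul(18, 9) = 162)
Mul(l, Add(-11, Function('h')(2))) = Mul(7, Add(-11, 162)) = Mul(7, 151) = 1057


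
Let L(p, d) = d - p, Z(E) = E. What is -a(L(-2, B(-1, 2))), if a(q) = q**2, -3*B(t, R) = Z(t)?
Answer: -49/9 ≈ -5.4444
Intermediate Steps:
B(t, R) = -t/3
-a(L(-2, B(-1, 2))) = -(-1/3*(-1) - 1*(-2))**2 = -(1/3 + 2)**2 = -(7/3)**2 = -1*49/9 = -49/9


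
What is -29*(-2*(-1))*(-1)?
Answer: 58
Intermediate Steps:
-29*(-2*(-1))*(-1) = -58*(-1) = -29*(-2) = 58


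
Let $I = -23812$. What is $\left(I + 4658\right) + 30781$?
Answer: $11627$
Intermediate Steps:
$\left(I + 4658\right) + 30781 = \left(-23812 + 4658\right) + 30781 = -19154 + 30781 = 11627$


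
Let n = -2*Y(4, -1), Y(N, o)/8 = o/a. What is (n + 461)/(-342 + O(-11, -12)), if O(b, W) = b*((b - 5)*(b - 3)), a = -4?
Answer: -457/2806 ≈ -0.16287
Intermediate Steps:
Y(N, o) = -2*o (Y(N, o) = 8*(o/(-4)) = 8*(o*(-1/4)) = 8*(-o/4) = -2*o)
O(b, W) = b*(-5 + b)*(-3 + b) (O(b, W) = b*((-5 + b)*(-3 + b)) = b*(-5 + b)*(-3 + b))
n = -4 (n = -(-4)*(-1) = -2*2 = -4)
(n + 461)/(-342 + O(-11, -12)) = (-4 + 461)/(-342 - 11*(15 + (-11)**2 - 8*(-11))) = 457/(-342 - 11*(15 + 121 + 88)) = 457/(-342 - 11*224) = 457/(-342 - 2464) = 457/(-2806) = 457*(-1/2806) = -457/2806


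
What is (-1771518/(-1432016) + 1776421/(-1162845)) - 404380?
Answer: -336689586728911813/832606322760 ≈ -4.0438e+5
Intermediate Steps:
(-1771518/(-1432016) + 1776421/(-1162845)) - 404380 = (-1771518*(-1/1432016) + 1776421*(-1/1162845)) - 404380 = (885759/716008 - 1776421/1162845) - 404380 = -241931223013/832606322760 - 404380 = -336689586728911813/832606322760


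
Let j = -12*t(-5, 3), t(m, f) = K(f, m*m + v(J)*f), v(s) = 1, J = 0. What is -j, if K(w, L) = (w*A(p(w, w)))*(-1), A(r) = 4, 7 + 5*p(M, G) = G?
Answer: -144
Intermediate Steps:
p(M, G) = -7/5 + G/5
K(w, L) = -4*w (K(w, L) = (w*4)*(-1) = (4*w)*(-1) = -4*w)
t(m, f) = -4*f
j = 144 (j = -(-48)*3 = -12*(-12) = 144)
-j = -1*144 = -144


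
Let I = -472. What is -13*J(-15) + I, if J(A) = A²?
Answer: -3397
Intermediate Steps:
-13*J(-15) + I = -13*(-15)² - 472 = -13*225 - 472 = -2925 - 472 = -3397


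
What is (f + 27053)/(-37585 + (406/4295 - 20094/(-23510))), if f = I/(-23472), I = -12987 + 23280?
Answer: -2137238710663345/2969259982233504 ≈ -0.71979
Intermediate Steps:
I = 10293
f = -3431/7824 (f = 10293/(-23472) = 10293*(-1/23472) = -3431/7824 ≈ -0.43852)
(f + 27053)/(-37585 + (406/4295 - 20094/(-23510))) = (-3431/7824 + 27053)/(-37585 + (406/4295 - 20094/(-23510))) = 211659241/(7824*(-37585 + (406*(1/4295) - 20094*(-1/23510)))) = 211659241/(7824*(-37585 + (406/4295 + 10047/11755))) = 211659241/(7824*(-37585 + 9584879/10097545)) = 211659241/(7824*(-379506643946/10097545)) = (211659241/7824)*(-10097545/379506643946) = -2137238710663345/2969259982233504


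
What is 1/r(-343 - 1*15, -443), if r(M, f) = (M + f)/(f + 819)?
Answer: -376/801 ≈ -0.46941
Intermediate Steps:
r(M, f) = (M + f)/(819 + f)
1/r(-343 - 1*15, -443) = 1/(((-343 - 1*15) - 443)/(819 - 443)) = 1/(((-343 - 15) - 443)/376) = 1/((-358 - 443)/376) = 1/((1/376)*(-801)) = 1/(-801/376) = -376/801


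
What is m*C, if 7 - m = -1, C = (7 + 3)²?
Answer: 800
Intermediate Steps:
C = 100 (C = 10² = 100)
m = 8 (m = 7 - 1*(-1) = 7 + 1 = 8)
m*C = 8*100 = 800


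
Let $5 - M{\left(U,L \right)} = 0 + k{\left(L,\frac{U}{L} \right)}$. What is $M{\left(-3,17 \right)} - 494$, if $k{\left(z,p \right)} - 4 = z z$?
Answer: $-782$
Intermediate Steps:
$k{\left(z,p \right)} = 4 + z^{2}$ ($k{\left(z,p \right)} = 4 + z z = 4 + z^{2}$)
$M{\left(U,L \right)} = 1 - L^{2}$ ($M{\left(U,L \right)} = 5 - \left(0 + \left(4 + L^{2}\right)\right) = 5 - \left(4 + L^{2}\right) = 1 - L^{2}$)
$M{\left(-3,17 \right)} - 494 = \left(1 - 17^{2}\right) - 494 = \left(1 - 289\right) - 494 = -288 - 494 = -782$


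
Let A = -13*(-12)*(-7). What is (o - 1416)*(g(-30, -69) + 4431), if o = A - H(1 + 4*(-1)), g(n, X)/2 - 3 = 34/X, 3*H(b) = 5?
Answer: -2304513965/207 ≈ -1.1133e+7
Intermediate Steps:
H(b) = 5/3 (H(b) = (⅓)*5 = 5/3)
A = -1092 (A = 156*(-7) = -1092)
g(n, X) = 6 + 68/X (g(n, X) = 6 + 2*(34/X) = 6 + 68/X)
o = -3281/3 (o = -1092 - 1*5/3 = -1092 - 5/3 = -3281/3 ≈ -1093.7)
(o - 1416)*(g(-30, -69) + 4431) = (-3281/3 - 1416)*((6 + 68/(-69)) + 4431) = -7529*((6 + 68*(-1/69)) + 4431)/3 = -7529*((6 - 68/69) + 4431)/3 = -7529*(346/69 + 4431)/3 = -7529/3*306085/69 = -2304513965/207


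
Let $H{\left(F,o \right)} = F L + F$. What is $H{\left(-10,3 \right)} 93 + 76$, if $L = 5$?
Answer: $-5504$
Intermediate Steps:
$H{\left(F,o \right)} = 6 F$ ($H{\left(F,o \right)} = F 5 + F = 5 F + F = 6 F$)
$H{\left(-10,3 \right)} 93 + 76 = 6 \left(-10\right) 93 + 76 = \left(-60\right) 93 + 76 = -5580 + 76 = -5504$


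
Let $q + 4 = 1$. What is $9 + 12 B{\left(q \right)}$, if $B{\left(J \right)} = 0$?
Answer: $9$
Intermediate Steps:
$q = -3$ ($q = -4 + 1 = -3$)
$9 + 12 B{\left(q \right)} = 9 + 12 \cdot 0 = 9 + 0 = 9$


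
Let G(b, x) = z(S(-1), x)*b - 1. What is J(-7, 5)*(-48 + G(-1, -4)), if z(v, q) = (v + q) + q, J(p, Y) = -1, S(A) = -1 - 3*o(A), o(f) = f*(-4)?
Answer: 28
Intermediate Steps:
o(f) = -4*f
S(A) = -1 + 12*A (S(A) = -1 - (-12)*A = -1 + 12*A)
z(v, q) = v + 2*q (z(v, q) = (q + v) + q = v + 2*q)
G(b, x) = -1 + b*(-13 + 2*x) (G(b, x) = ((-1 + 12*(-1)) + 2*x)*b - 1 = ((-1 - 12) + 2*x)*b - 1 = (-13 + 2*x)*b - 1 = b*(-13 + 2*x) - 1 = -1 + b*(-13 + 2*x))
J(-7, 5)*(-48 + G(-1, -4)) = -(-48 + (-1 - (-13 + 2*(-4)))) = -(-48 + (-1 - (-13 - 8))) = -(-48 + (-1 - 1*(-21))) = -(-48 + (-1 + 21)) = -(-48 + 20) = -1*(-28) = 28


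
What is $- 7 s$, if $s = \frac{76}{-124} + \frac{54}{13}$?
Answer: $- \frac{9989}{403} \approx -24.787$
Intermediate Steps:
$s = \frac{1427}{403}$ ($s = 76 \left(- \frac{1}{124}\right) + 54 \cdot \frac{1}{13} = - \frac{19}{31} + \frac{54}{13} = \frac{1427}{403} \approx 3.5409$)
$- 7 s = \left(-7\right) \frac{1427}{403} = - \frac{9989}{403}$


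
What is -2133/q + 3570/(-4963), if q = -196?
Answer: 1412337/138964 ≈ 10.163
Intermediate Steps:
-2133/q + 3570/(-4963) = -2133/(-196) + 3570/(-4963) = -2133*(-1/196) + 3570*(-1/4963) = 2133/196 - 510/709 = 1412337/138964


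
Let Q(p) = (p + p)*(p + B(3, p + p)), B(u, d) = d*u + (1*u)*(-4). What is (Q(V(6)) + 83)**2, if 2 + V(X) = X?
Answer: 44521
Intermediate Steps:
V(X) = -2 + X
B(u, d) = -4*u + d*u (B(u, d) = d*u + u*(-4) = d*u - 4*u = -4*u + d*u)
Q(p) = 2*p*(-12 + 7*p) (Q(p) = (p + p)*(p + 3*(-4 + (p + p))) = (2*p)*(p + 3*(-4 + 2*p)) = (2*p)*(p + (-12 + 6*p)) = (2*p)*(-12 + 7*p) = 2*p*(-12 + 7*p))
(Q(V(6)) + 83)**2 = (2*(-2 + 6)*(-12 + 7*(-2 + 6)) + 83)**2 = (2*4*(-12 + 7*4) + 83)**2 = (2*4*(-12 + 28) + 83)**2 = (2*4*16 + 83)**2 = (128 + 83)**2 = 211**2 = 44521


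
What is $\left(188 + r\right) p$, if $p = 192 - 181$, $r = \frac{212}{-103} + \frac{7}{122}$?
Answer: $\frac{25709915}{12566} \approx 2046.0$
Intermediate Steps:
$r = - \frac{25143}{12566}$ ($r = 212 \left(- \frac{1}{103}\right) + 7 \cdot \frac{1}{122} = - \frac{212}{103} + \frac{7}{122} = - \frac{25143}{12566} \approx -2.0009$)
$p = 11$ ($p = 192 - 181 = 11$)
$\left(188 + r\right) p = \left(188 - \frac{25143}{12566}\right) 11 = \frac{2337265}{12566} \cdot 11 = \frac{25709915}{12566}$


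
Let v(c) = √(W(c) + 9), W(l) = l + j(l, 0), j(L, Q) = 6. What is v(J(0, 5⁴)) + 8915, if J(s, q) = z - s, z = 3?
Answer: 8915 + 3*√2 ≈ 8919.3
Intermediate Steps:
J(s, q) = 3 - s
W(l) = 6 + l (W(l) = l + 6 = 6 + l)
v(c) = √(15 + c) (v(c) = √((6 + c) + 9) = √(15 + c))
v(J(0, 5⁴)) + 8915 = √(15 + (3 - 1*0)) + 8915 = √(15 + (3 + 0)) + 8915 = √(15 + 3) + 8915 = √18 + 8915 = 3*√2 + 8915 = 8915 + 3*√2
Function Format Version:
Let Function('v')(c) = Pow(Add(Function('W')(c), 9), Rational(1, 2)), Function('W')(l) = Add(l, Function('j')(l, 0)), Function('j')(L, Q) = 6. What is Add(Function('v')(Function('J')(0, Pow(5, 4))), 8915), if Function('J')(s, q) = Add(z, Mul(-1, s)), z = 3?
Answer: Add(8915, Mul(3, Pow(2, Rational(1, 2)))) ≈ 8919.3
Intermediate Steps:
Function('J')(s, q) = Add(3, Mul(-1, s))
Function('W')(l) = Add(6, l) (Function('W')(l) = Add(l, 6) = Add(6, l))
Function('v')(c) = Pow(Add(15, c), Rational(1, 2)) (Function('v')(c) = Pow(Add(Add(6, c), 9), Rational(1, 2)) = Pow(Add(15, c), Rational(1, 2)))
Add(Function('v')(Function('J')(0, Pow(5, 4))), 8915) = Add(Pow(Add(15, Add(3, Mul(-1, 0))), Rational(1, 2)), 8915) = Add(Pow(Add(15, Add(3, 0)), Rational(1, 2)), 8915) = Add(Pow(Add(15, 3), Rational(1, 2)), 8915) = Add(Pow(18, Rational(1, 2)), 8915) = Add(Mul(3, Pow(2, Rational(1, 2))), 8915) = Add(8915, Mul(3, Pow(2, Rational(1, 2))))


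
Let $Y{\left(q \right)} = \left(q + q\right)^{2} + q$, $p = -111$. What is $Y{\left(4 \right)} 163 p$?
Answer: $-1230324$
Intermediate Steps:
$Y{\left(q \right)} = q + 4 q^{2}$ ($Y{\left(q \right)} = \left(2 q\right)^{2} + q = 4 q^{2} + q = q + 4 q^{2}$)
$Y{\left(4 \right)} 163 p = 4 \left(1 + 4 \cdot 4\right) 163 \left(-111\right) = 4 \left(1 + 16\right) 163 \left(-111\right) = 4 \cdot 17 \cdot 163 \left(-111\right) = 68 \cdot 163 \left(-111\right) = 11084 \left(-111\right) = -1230324$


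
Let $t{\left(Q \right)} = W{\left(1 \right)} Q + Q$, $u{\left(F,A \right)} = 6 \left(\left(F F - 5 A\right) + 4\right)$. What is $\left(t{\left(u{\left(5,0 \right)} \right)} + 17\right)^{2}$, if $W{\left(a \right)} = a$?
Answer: $133225$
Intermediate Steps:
$u{\left(F,A \right)} = 24 - 30 A + 6 F^{2}$ ($u{\left(F,A \right)} = 6 \left(\left(F^{2} - 5 A\right) + 4\right) = 6 \left(4 + F^{2} - 5 A\right) = 24 - 30 A + 6 F^{2}$)
$t{\left(Q \right)} = 2 Q$ ($t{\left(Q \right)} = 1 Q + Q = Q + Q = 2 Q$)
$\left(t{\left(u{\left(5,0 \right)} \right)} + 17\right)^{2} = \left(2 \left(24 - 0 + 6 \cdot 5^{2}\right) + 17\right)^{2} = \left(2 \left(24 + 0 + 6 \cdot 25\right) + 17\right)^{2} = \left(2 \left(24 + 0 + 150\right) + 17\right)^{2} = \left(2 \cdot 174 + 17\right)^{2} = \left(348 + 17\right)^{2} = 365^{2} = 133225$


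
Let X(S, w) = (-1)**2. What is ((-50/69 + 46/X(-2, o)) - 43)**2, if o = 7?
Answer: 24649/4761 ≈ 5.1773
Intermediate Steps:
X(S, w) = 1
((-50/69 + 46/X(-2, o)) - 43)**2 = ((-50/69 + 46/1) - 43)**2 = ((-50*1/69 + 46*1) - 43)**2 = ((-50/69 + 46) - 43)**2 = (3124/69 - 43)**2 = (157/69)**2 = 24649/4761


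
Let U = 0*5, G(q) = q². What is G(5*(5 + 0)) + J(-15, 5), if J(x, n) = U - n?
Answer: 620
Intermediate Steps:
U = 0
J(x, n) = -n (J(x, n) = 0 - n = -n)
G(5*(5 + 0)) + J(-15, 5) = (5*(5 + 0))² - 1*5 = (5*5)² - 5 = 25² - 5 = 625 - 5 = 620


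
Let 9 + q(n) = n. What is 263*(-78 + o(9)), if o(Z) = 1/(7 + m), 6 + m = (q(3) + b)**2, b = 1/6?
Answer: -25858686/1261 ≈ -20507.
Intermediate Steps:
q(n) = -9 + n
b = 1/6 ≈ 0.16667
m = 1009/36 (m = -6 + ((-9 + 3) + 1/6)**2 = -6 + (-6 + 1/6)**2 = -6 + (-35/6)**2 = -6 + 1225/36 = 1009/36 ≈ 28.028)
o(Z) = 36/1261 (o(Z) = 1/(7 + 1009/36) = 1/(1261/36) = 36/1261)
263*(-78 + o(9)) = 263*(-78 + 36/1261) = 263*(-98322/1261) = -25858686/1261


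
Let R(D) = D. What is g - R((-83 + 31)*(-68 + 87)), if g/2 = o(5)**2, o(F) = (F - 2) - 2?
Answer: 990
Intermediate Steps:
o(F) = -4 + F (o(F) = (-2 + F) - 2 = -4 + F)
g = 2 (g = 2*(-4 + 5)**2 = 2*1**2 = 2*1 = 2)
g - R((-83 + 31)*(-68 + 87)) = 2 - (-83 + 31)*(-68 + 87) = 2 - (-52)*19 = 2 - 1*(-988) = 2 + 988 = 990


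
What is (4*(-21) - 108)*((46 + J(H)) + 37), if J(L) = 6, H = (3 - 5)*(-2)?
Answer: -17088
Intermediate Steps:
H = 4 (H = -2*(-2) = 4)
(4*(-21) - 108)*((46 + J(H)) + 37) = (4*(-21) - 108)*((46 + 6) + 37) = (-84 - 108)*(52 + 37) = -192*89 = -17088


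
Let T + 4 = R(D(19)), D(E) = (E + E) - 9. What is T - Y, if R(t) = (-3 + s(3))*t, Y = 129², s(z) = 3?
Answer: -16645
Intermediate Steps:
Y = 16641
D(E) = -9 + 2*E (D(E) = 2*E - 9 = -9 + 2*E)
R(t) = 0 (R(t) = (-3 + 3)*t = 0*t = 0)
T = -4 (T = -4 + 0 = -4)
T - Y = -4 - 1*16641 = -4 - 16641 = -16645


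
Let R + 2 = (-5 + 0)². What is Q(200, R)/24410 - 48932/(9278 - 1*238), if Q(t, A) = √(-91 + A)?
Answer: -12233/2260 + I*√17/12205 ≈ -5.4128 + 0.00033782*I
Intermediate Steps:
R = 23 (R = -2 + (-5 + 0)² = -2 + (-5)² = -2 + 25 = 23)
Q(200, R)/24410 - 48932/(9278 - 1*238) = √(-91 + 23)/24410 - 48932/(9278 - 1*238) = √(-68)*(1/24410) - 48932/(9278 - 238) = (2*I*√17)*(1/24410) - 48932/9040 = I*√17/12205 - 48932*1/9040 = I*√17/12205 - 12233/2260 = -12233/2260 + I*√17/12205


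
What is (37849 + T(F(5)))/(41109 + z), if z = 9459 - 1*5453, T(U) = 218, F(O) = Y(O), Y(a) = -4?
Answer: 38067/45115 ≈ 0.84378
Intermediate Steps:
F(O) = -4
z = 4006 (z = 9459 - 5453 = 4006)
(37849 + T(F(5)))/(41109 + z) = (37849 + 218)/(41109 + 4006) = 38067/45115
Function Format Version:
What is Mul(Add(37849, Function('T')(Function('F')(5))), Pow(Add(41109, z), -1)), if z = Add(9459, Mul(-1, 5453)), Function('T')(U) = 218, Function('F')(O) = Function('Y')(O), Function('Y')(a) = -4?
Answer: Rational(38067, 45115) ≈ 0.84378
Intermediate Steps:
Function('F')(O) = -4
z = 4006 (z = Add(9459, -5453) = 4006)
Mul(Add(37849, Function('T')(Function('F')(5))), Pow(Add(41109, z), -1)) = Mul(Add(37849, 218), Pow(Add(41109, 4006), -1)) = Mul(38067, Pow(45115, -1)) = Mul(38067, Rational(1, 45115)) = Rational(38067, 45115)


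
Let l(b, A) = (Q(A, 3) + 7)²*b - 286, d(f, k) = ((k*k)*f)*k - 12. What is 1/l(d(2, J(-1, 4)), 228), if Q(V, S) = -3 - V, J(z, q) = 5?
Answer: 1/11941602 ≈ 8.3741e-8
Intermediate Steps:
d(f, k) = -12 + f*k³ (d(f, k) = (k²*f)*k - 12 = (f*k²)*k - 12 = f*k³ - 12 = -12 + f*k³)
l(b, A) = -286 + b*(4 - A)² (l(b, A) = ((-3 - A) + 7)²*b - 286 = (4 - A)²*b - 286 = b*(4 - A)² - 286 = -286 + b*(4 - A)²)
1/l(d(2, J(-1, 4)), 228) = 1/(-286 + (-12 + 2*5³)*(-4 + 228)²) = 1/(-286 + (-12 + 2*125)*224²) = 1/(-286 + (-12 + 250)*50176) = 1/(-286 + 238*50176) = 1/(-286 + 11941888) = 1/11941602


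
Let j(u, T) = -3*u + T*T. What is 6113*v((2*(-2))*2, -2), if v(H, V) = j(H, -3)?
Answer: 201729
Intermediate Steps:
j(u, T) = T² - 3*u (j(u, T) = -3*u + T² = T² - 3*u)
v(H, V) = 9 - 3*H (v(H, V) = (-3)² - 3*H = 9 - 3*H)
6113*v((2*(-2))*2, -2) = 6113*(9 - 3*2*(-2)*2) = 6113*(9 - (-12)*2) = 6113*(9 - 3*(-8)) = 6113*(9 + 24) = 6113*33 = 201729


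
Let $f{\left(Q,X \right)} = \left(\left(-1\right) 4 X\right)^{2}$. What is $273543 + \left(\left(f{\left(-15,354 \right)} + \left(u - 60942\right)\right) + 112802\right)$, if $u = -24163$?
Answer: $2306296$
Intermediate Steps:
$f{\left(Q,X \right)} = 16 X^{2}$ ($f{\left(Q,X \right)} = \left(- 4 X\right)^{2} = 16 X^{2}$)
$273543 + \left(\left(f{\left(-15,354 \right)} + \left(u - 60942\right)\right) + 112802\right) = 273543 + \left(\left(16 \cdot 354^{2} - 85105\right) + 112802\right) = 273543 + \left(\left(16 \cdot 125316 - 85105\right) + 112802\right) = 273543 + \left(\left(2005056 - 85105\right) + 112802\right) = 273543 + \left(1919951 + 112802\right) = 273543 + 2032753 = 2306296$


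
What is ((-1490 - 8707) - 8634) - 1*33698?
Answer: -52529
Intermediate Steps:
((-1490 - 8707) - 8634) - 1*33698 = (-10197 - 8634) - 33698 = -18831 - 33698 = -52529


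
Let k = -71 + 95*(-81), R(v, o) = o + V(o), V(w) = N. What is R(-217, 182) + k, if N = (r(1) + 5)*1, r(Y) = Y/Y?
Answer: -7578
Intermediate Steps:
r(Y) = 1
N = 6 (N = (1 + 5)*1 = 6*1 = 6)
V(w) = 6
R(v, o) = 6 + o (R(v, o) = o + 6 = 6 + o)
k = -7766 (k = -71 - 7695 = -7766)
R(-217, 182) + k = (6 + 182) - 7766 = 188 - 7766 = -7578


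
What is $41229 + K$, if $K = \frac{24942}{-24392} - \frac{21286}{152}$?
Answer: $\frac{2380265335}{57931} \approx 41088.0$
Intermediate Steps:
$K = - \frac{8171864}{57931}$ ($K = 24942 \left(- \frac{1}{24392}\right) - \frac{10643}{76} = - \frac{12471}{12196} - \frac{10643}{76} = - \frac{8171864}{57931} \approx -141.06$)
$41229 + K = 41229 - \frac{8171864}{57931} = \frac{2380265335}{57931}$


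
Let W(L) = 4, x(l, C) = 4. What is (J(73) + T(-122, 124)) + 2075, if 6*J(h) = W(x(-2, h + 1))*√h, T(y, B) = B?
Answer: 2199 + 2*√73/3 ≈ 2204.7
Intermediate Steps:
J(h) = 2*√h/3 (J(h) = (4*√h)/6 = 2*√h/3)
(J(73) + T(-122, 124)) + 2075 = (2*√73/3 + 124) + 2075 = (124 + 2*√73/3) + 2075 = 2199 + 2*√73/3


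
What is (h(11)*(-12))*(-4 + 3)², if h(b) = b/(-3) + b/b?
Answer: 32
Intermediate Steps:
h(b) = 1 - b/3 (h(b) = b*(-⅓) + 1 = -b/3 + 1 = 1 - b/3)
(h(11)*(-12))*(-4 + 3)² = ((1 - ⅓*11)*(-12))*(-4 + 3)² = ((1 - 11/3)*(-12))*(-1)² = -8/3*(-12)*1 = 32*1 = 32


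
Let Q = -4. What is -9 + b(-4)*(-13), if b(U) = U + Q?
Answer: 95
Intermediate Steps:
b(U) = -4 + U (b(U) = U - 4 = -4 + U)
-9 + b(-4)*(-13) = -9 + (-4 - 4)*(-13) = -9 - 8*(-13) = -9 + 104 = 95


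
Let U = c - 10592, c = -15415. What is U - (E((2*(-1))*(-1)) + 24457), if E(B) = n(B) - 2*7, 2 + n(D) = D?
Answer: -50450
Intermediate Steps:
U = -26007 (U = -15415 - 10592 = -26007)
n(D) = -2 + D
E(B) = -16 + B (E(B) = (-2 + B) - 2*7 = (-2 + B) - 14 = -16 + B)
U - (E((2*(-1))*(-1)) + 24457) = -26007 - ((-16 + (2*(-1))*(-1)) + 24457) = -26007 - ((-16 - 2*(-1)) + 24457) = -26007 - ((-16 + 2) + 24457) = -26007 - (-14 + 24457) = -26007 - 1*24443 = -26007 - 24443 = -50450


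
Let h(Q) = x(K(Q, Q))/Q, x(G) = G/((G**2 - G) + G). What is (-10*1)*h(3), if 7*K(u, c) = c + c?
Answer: -35/9 ≈ -3.8889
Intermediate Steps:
K(u, c) = 2*c/7 (K(u, c) = (c + c)/7 = (2*c)/7 = 2*c/7)
x(G) = 1/G (x(G) = G/(G**2) = G/G**2 = 1/G)
h(Q) = 7/(2*Q**2) (h(Q) = 1/(((2*Q/7))*Q) = (7/(2*Q))/Q = 7/(2*Q**2))
(-10*1)*h(3) = (-10*1)*((7/2)/3**2) = -35/9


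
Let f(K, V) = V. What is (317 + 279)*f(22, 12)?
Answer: 7152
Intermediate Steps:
(317 + 279)*f(22, 12) = (317 + 279)*12 = 596*12 = 7152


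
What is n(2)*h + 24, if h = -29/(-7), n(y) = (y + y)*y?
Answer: 400/7 ≈ 57.143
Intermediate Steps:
n(y) = 2*y² (n(y) = (2*y)*y = 2*y²)
h = 29/7 (h = -29*(-⅐) = 29/7 ≈ 4.1429)
n(2)*h + 24 = (2*2²)*(29/7) + 24 = (2*4)*(29/7) + 24 = 8*(29/7) + 24 = 232/7 + 24 = 400/7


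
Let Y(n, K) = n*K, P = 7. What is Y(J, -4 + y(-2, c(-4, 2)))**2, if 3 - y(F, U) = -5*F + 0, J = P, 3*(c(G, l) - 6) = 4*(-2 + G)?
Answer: 5929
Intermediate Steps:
c(G, l) = 10/3 + 4*G/3 (c(G, l) = 6 + (4*(-2 + G))/3 = 6 + (-8 + 4*G)/3 = 6 + (-8/3 + 4*G/3) = 10/3 + 4*G/3)
J = 7
y(F, U) = 3 + 5*F (y(F, U) = 3 - (-5*F + 0) = 3 - (-5)*F = 3 + 5*F)
Y(n, K) = K*n
Y(J, -4 + y(-2, c(-4, 2)))**2 = ((-4 + (3 + 5*(-2)))*7)**2 = ((-4 + (3 - 10))*7)**2 = ((-4 - 7)*7)**2 = (-11*7)**2 = (-77)**2 = 5929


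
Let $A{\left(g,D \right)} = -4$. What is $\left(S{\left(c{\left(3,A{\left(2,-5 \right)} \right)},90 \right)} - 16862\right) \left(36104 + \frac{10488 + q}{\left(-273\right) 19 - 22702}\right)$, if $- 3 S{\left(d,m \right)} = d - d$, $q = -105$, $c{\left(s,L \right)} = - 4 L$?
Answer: $- \frac{16978247858926}{27889} \approx -6.0878 \cdot 10^{8}$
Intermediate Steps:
$S{\left(d,m \right)} = 0$ ($S{\left(d,m \right)} = - \frac{d - d}{3} = \left(- \frac{1}{3}\right) 0 = 0$)
$\left(S{\left(c{\left(3,A{\left(2,-5 \right)} \right)},90 \right)} - 16862\right) \left(36104 + \frac{10488 + q}{\left(-273\right) 19 - 22702}\right) = \left(0 - 16862\right) \left(36104 + \frac{10488 - 105}{\left(-273\right) 19 - 22702}\right) = - 16862 \left(36104 + \frac{10383}{-5187 - 22702}\right) = - 16862 \left(36104 + \frac{10383}{-27889}\right) = - 16862 \left(36104 + 10383 \left(- \frac{1}{27889}\right)\right) = - 16862 \left(36104 - \frac{10383}{27889}\right) = \left(-16862\right) \frac{1006894073}{27889} = - \frac{16978247858926}{27889}$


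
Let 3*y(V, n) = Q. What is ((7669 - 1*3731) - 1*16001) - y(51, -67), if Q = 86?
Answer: -36275/3 ≈ -12092.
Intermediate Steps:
y(V, n) = 86/3 (y(V, n) = (⅓)*86 = 86/3)
((7669 - 1*3731) - 1*16001) - y(51, -67) = ((7669 - 1*3731) - 1*16001) - 1*86/3 = ((7669 - 3731) - 16001) - 86/3 = (3938 - 16001) - 86/3 = -12063 - 86/3 = -36275/3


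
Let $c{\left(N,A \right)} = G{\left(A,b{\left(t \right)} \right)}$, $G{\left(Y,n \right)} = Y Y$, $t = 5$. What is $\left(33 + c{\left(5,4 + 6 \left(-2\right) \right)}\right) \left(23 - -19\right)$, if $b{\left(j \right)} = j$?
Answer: $4074$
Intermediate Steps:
$G{\left(Y,n \right)} = Y^{2}$
$c{\left(N,A \right)} = A^{2}$
$\left(33 + c{\left(5,4 + 6 \left(-2\right) \right)}\right) \left(23 - -19\right) = \left(33 + \left(4 + 6 \left(-2\right)\right)^{2}\right) \left(23 - -19\right) = \left(33 + \left(4 - 12\right)^{2}\right) \left(23 + 19\right) = \left(33 + \left(-8\right)^{2}\right) 42 = \left(33 + 64\right) 42 = 97 \cdot 42 = 4074$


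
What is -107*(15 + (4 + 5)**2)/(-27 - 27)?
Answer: 1712/9 ≈ 190.22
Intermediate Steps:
-107*(15 + (4 + 5)**2)/(-27 - 27) = -107*(15 + 9**2)/(-54) = -107*(15 + 81)*(-1)/54 = -10272*(-1)/54 = -107*(-16/9) = 1712/9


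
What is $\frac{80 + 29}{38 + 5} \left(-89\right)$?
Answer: $- \frac{9701}{43} \approx -225.6$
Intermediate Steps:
$\frac{80 + 29}{38 + 5} \left(-89\right) = \frac{109}{43} \left(-89\right) = - \frac{9701}{43}$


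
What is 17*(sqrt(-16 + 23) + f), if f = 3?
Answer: 51 + 17*sqrt(7) ≈ 95.978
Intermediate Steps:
17*(sqrt(-16 + 23) + f) = 17*(sqrt(-16 + 23) + 3) = 17*(sqrt(7) + 3) = 17*(3 + sqrt(7)) = 51 + 17*sqrt(7)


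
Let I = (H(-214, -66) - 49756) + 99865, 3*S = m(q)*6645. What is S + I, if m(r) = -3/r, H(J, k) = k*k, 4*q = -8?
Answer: 115575/2 ≈ 57788.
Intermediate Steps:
q = -2 (q = (1/4)*(-8) = -2)
H(J, k) = k**2
S = 6645/2 (S = (-3/(-2)*6645)/3 = (-3*(-1/2)*6645)/3 = ((3/2)*6645)/3 = (1/3)*(19935/2) = 6645/2 ≈ 3322.5)
I = 54465 (I = ((-66)**2 - 49756) + 99865 = (4356 - 49756) + 99865 = -45400 + 99865 = 54465)
S + I = 6645/2 + 54465 = 115575/2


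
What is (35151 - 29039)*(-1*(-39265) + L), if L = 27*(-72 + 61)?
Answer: 238172416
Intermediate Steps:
L = -297 (L = 27*(-11) = -297)
(35151 - 29039)*(-1*(-39265) + L) = (35151 - 29039)*(-1*(-39265) - 297) = 6112*(39265 - 297) = 6112*38968 = 238172416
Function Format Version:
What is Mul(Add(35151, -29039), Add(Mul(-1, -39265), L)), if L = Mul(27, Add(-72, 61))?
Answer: 238172416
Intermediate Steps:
L = -297 (L = Mul(27, -11) = -297)
Mul(Add(35151, -29039), Add(Mul(-1, -39265), L)) = Mul(Add(35151, -29039), Add(Mul(-1, -39265), -297)) = Mul(6112, Add(39265, -297)) = Mul(6112, 38968) = 238172416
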